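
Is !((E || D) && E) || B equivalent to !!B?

No

E1: !((E || D) && E) || B
    = !E || B   [absorption]
E2: !!B
    = B   [double negation]
These differ: at B=0, D=0, E=0, E1 = 1 but E2 = 0.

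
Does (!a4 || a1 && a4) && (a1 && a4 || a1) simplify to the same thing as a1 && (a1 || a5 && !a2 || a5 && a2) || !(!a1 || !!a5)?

Yes

E1: (!a4 || a1 && a4) && (a1 && a4 || a1)
    = !a4 && a1 || a1 && a4   — distribution
    = a1   — distribution
E2: a1 && (a1 || a5 && !a2 || a5 && a2) || !(!a1 || !!a5)
    = a1 && (a1 || a5 && !a2 || a5 && a2) || a1 && !a5   — De Morgan
    = a1 && (a1 || a5) || a1 && !a5   — distribution
    = a1 || a1 && !a5   — absorption
    = a1   — absorption
Both reduce to a1, so they are equivalent.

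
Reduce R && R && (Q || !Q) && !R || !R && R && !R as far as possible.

R && R && (Q || !Q) && !R || !R && R && !R
= R && R && !R || !R && R && !R   [complement / identity]
= R && !R   [distribution]
= false   [complement]

false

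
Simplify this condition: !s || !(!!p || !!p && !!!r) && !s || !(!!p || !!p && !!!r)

!s || !p

!s || !(!!p || !!p && !!!r) && !s || !(!!p || !!p && !!!r)
= !s || !(!!p || !!p && !r) && !s || !(!!p || !!p && !!!r)   (double negation)
= !s || !(!!p || !!p && !r) && !s || !(!!p || !!p && !r)   (double negation)
= !s || !(!!p || !!p && !r)   (absorption)
= !s || !!!p   (absorption)
= !s || !p   (double negation)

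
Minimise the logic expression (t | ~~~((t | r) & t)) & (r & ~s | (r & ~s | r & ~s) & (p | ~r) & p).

(t | ~~~((t | r) & t)) & (r & ~s | (r & ~s | r & ~s) & (p | ~r) & p)
= (t | ~~~((t | r) & t)) & (r & ~s | (r & ~s | r & ~s) & p)   (absorption)
= (t | ~~~((t | r) & t)) & (r & ~s | r & ~s & p)   (idempotence)
= (t | ~~~((t | r) & t)) & r & ~s   (absorption)
= (t | ~((t | r) & t)) & r & ~s   (double negation)
= (t | ~t) & r & ~s   (absorption)
= r & ~s   (complement / identity)

r & ~s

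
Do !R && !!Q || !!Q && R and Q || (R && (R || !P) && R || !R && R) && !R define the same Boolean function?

E1: !R && !!Q || !!Q && R
    = !!Q   — distribution
    = Q   — double negation
E2: Q || (R && (R || !P) && R || !R && R) && !R
    = Q || (R && R || !R && R) && !R   — absorption
    = Q || R && !R   — distribution
    = Q   — complement / identity
Both reduce to Q, so they are equivalent.

Yes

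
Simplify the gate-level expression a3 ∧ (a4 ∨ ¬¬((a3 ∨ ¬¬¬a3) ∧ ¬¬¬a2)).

a3 ∧ (a4 ∨ ¬¬((a3 ∨ ¬¬¬a3) ∧ ¬¬¬a2))
= a3 ∧ (a4 ∨ ¬¬((a3 ∨ ¬a3) ∧ ¬¬¬a2))
= a3 ∧ (a4 ∨ (a3 ∨ ¬a3) ∧ ¬¬¬a2)
= a3 ∧ (a4 ∨ (a3 ∨ ¬a3) ∧ ¬a2)
= a3 ∧ (a4 ∨ ¬a2)

a3 ∧ (a4 ∨ ¬a2)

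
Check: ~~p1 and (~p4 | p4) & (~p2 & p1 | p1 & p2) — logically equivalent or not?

Yes

E1: ~~p1
    = p1
E2: (~p4 | p4) & (~p2 & p1 | p1 & p2)
    = ~p2 & p1 | p1 & p2
    = p1
Both reduce to p1, so they are equivalent.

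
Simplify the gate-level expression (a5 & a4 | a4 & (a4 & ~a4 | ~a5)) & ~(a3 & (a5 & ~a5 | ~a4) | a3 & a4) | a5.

(a5 & a4 | a4 & (a4 & ~a4 | ~a5)) & ~(a3 & (a5 & ~a5 | ~a4) | a3 & a4) | a5
= (a5 & a4 | a4 & (a4 & ~a4 | ~a5)) & ~(a3 & ~a4 | a3 & a4) | a5   (complement / identity)
= (a5 & a4 | a4 & ~a5) & ~(a3 & ~a4 | a3 & a4) | a5   (complement / identity)
= a4 & ~(a3 & ~a4 | a3 & a4) | a5   (distribution)
= a4 & ~a3 | a5   (distribution)

a4 & ~a3 | a5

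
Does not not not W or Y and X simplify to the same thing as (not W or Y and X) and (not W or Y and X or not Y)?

E1: not not not W or Y and X
    = not W or Y and X   [double negation]
E2: (not W or Y and X) and (not W or Y and X or not Y)
    = not W or Y and X   [absorption]
Both reduce to not W or Y and X, so they are equivalent.

Yes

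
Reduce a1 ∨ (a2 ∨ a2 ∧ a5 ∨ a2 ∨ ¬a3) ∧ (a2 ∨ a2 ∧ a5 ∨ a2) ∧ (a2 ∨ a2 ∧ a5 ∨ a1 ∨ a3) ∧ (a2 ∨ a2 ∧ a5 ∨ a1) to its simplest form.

a1 ∨ a2

a1 ∨ (a2 ∨ a2 ∧ a5 ∨ a2 ∨ ¬a3) ∧ (a2 ∨ a2 ∧ a5 ∨ a2) ∧ (a2 ∨ a2 ∧ a5 ∨ a1 ∨ a3) ∧ (a2 ∨ a2 ∧ a5 ∨ a1)
= a1 ∨ (a2 ∨ a2 ∧ a5 ∨ a2) ∧ (a2 ∨ a2 ∧ a5 ∨ a1 ∨ a3) ∧ (a2 ∨ a2 ∧ a5 ∨ a1)   — absorption
= a1 ∨ (a2 ∨ a2 ∧ a5 ∨ a2) ∧ (a2 ∨ a2 ∧ a5 ∨ a1)   — absorption
= a1 ∨ a2 ∧ a1 ∨ a2 ∨ a2 ∧ a5   — distribution
= a1 ∨ a2 ∧ a1 ∨ a2   — absorption
= a1 ∨ a2   — absorption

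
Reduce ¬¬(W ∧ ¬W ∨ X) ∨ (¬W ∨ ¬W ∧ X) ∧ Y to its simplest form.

X ∨ ¬W ∧ Y

¬¬(W ∧ ¬W ∨ X) ∨ (¬W ∨ ¬W ∧ X) ∧ Y
= ¬¬X ∨ (¬W ∨ ¬W ∧ X) ∧ Y   — complement / identity
= ¬¬X ∨ ¬W ∧ Y   — absorption
= X ∨ ¬W ∧ Y   — double negation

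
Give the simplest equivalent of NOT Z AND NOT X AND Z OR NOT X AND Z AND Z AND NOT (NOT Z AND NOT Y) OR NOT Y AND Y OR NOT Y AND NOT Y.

NOT Z AND NOT X AND Z OR NOT X AND Z AND Z AND NOT (NOT Z AND NOT Y) OR NOT Y AND Y OR NOT Y AND NOT Y
= NOT Z AND NOT X AND Z OR NOT X AND Z AND Z AND (Z OR Y) OR NOT Y AND Y OR NOT Y AND NOT Y
= NOT Z AND NOT X AND Z OR NOT X AND Z AND Z OR NOT Y AND Y OR NOT Y AND NOT Y
= NOT Z AND NOT X AND Z OR NOT X AND Z AND Z OR NOT Y
= NOT X AND Z OR NOT Y

NOT X AND Z OR NOT Y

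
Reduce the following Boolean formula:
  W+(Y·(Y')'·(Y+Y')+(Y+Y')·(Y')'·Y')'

W+(Y·(Y')'·(Y+Y')+(Y+Y')·(Y')'·Y')'
= W+((Y·(Y')'+(Y')'·Y')·(Y+Y'))'   [distribution]
= W+(Y·(Y')'+(Y')'·Y')'   [complement / identity]
= W+((Y')')'   [distribution]
= W+Y'   [double negation]

W+Y'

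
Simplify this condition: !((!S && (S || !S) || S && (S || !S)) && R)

!R

!((!S && (S || !S) || S && (S || !S)) && R)
= !((S || !S) && R)   [distribution]
= !R   [complement / identity]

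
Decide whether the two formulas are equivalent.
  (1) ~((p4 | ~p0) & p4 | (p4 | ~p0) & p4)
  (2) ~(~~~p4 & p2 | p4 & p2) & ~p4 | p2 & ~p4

Yes

E1: ~((p4 | ~p0) & p4 | (p4 | ~p0) & p4)
    = ~((p4 | ~p0) & p4)
    = ~p4
E2: ~(~~~p4 & p2 | p4 & p2) & ~p4 | p2 & ~p4
    = ~(~p4 & p2 | p4 & p2) & ~p4 | p2 & ~p4
    = ~p2 & ~p4 | p2 & ~p4
    = ~p4
Both reduce to ~p4, so they are equivalent.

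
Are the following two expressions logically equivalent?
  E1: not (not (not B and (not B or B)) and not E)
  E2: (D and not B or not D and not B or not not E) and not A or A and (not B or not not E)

Yes

E1: not (not (not B and (not B or B)) and not E)
    = not B and (not B or B) or E   — De Morgan
    = not B or E   — complement / identity
E2: (D and not B or not D and not B or not not E) and not A or A and (not B or not not E)
    = (not B or not not E) and not A or A and (not B or not not E)   — distribution
    = not B or not not E   — distribution
    = not B or E   — double negation
Both reduce to not B or E, so they are equivalent.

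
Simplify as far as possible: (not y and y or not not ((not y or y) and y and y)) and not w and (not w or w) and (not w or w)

(not y and y or not not ((not y or y) and y and y)) and not w and (not w or w) and (not w or w)
= (not y and y or (not y or y) and y and y) and not w and (not w or w) and (not w or w)
= (not y and y or y and y) and not w and (not w or w) and (not w or w)
= (not y and y or y and y) and not w and (not w or w)
= y and not w and (not w or w)
= y and not w

y and not w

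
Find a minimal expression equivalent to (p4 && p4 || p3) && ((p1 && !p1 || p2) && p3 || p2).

(p4 || p3) && p2

(p4 && p4 || p3) && ((p1 && !p1 || p2) && p3 || p2)
= (p4 || p3) && ((p1 && !p1 || p2) && p3 || p2)
= (p4 || p3) && (p2 && p3 || p2)
= (p4 || p3) && p2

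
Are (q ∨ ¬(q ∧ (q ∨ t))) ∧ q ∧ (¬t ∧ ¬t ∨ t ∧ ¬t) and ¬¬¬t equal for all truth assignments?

No

E1: (q ∨ ¬(q ∧ (q ∨ t))) ∧ q ∧ (¬t ∧ ¬t ∨ t ∧ ¬t)
    = (q ∨ ¬(q ∧ (q ∨ t))) ∧ q ∧ ¬t   (distribution)
    = (q ∨ ¬q) ∧ q ∧ ¬t   (absorption)
    = q ∧ ¬t   (complement / identity)
E2: ¬¬¬t
    = ¬t   (double negation)
These differ: at q=0, t=0, E1 = 0 but E2 = 1.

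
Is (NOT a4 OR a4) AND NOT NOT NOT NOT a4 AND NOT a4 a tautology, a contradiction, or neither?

(NOT a4 OR a4) AND NOT NOT NOT NOT a4 AND NOT a4
= NOT NOT NOT NOT a4 AND NOT a4   [complement / identity]
= NOT NOT a4 AND NOT a4   [double negation]
= a4 AND NOT a4   [double negation]
= FALSE   [complement]

contradiction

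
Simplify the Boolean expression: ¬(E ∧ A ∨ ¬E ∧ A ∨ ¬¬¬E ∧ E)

¬(E ∧ A ∨ ¬E ∧ A ∨ ¬¬¬E ∧ E)
= ¬(E ∧ A ∨ ¬E ∧ A ∨ ¬E ∧ E)   — double negation
= ¬(E ∧ A ∨ ¬E ∧ A)   — complement / identity
= ¬A   — distribution

¬A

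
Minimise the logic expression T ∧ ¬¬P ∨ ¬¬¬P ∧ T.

T

T ∧ ¬¬P ∨ ¬¬¬P ∧ T
= T ∧ ¬¬P ∨ ¬P ∧ T   [double negation]
= T ∧ P ∨ ¬P ∧ T   [double negation]
= T   [distribution]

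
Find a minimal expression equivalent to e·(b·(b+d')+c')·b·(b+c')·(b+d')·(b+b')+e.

e

e·(b·(b+d')+c')·b·(b+c')·(b+d')·(b+b')+e
= e·(b·(b+d')+c')·b·(b+c')·(b+d')+e
= e·(b·(b+d')+c')·b·(b+d')+e
= e·b·(b+d')+e
= e·b+e
= e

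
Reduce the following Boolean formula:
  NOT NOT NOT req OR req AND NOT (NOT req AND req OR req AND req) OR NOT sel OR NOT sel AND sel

NOT req OR NOT sel

NOT NOT NOT req OR req AND NOT (NOT req AND req OR req AND req) OR NOT sel OR NOT sel AND sel
= NOT NOT NOT req OR req AND NOT (NOT req AND req OR req AND req) OR NOT sel   [complement / identity]
= NOT NOT NOT req OR req AND NOT req OR NOT sel   [distribution]
= NOT req OR req AND NOT req OR NOT sel   [double negation]
= NOT req OR NOT sel   [complement / identity]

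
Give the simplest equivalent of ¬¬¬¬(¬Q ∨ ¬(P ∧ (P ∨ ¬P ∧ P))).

¬Q ∨ ¬P

¬¬¬¬(¬Q ∨ ¬(P ∧ (P ∨ ¬P ∧ P)))
= ¬¬¬¬(¬Q ∨ ¬(P ∧ P))   [complement / identity]
= ¬¬¬¬(¬Q ∨ ¬P)   [idempotence]
= ¬¬(¬Q ∨ ¬P)   [double negation]
= ¬Q ∨ ¬P   [double negation]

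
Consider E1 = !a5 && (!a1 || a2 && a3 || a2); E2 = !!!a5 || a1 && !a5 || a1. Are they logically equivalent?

E1: !a5 && (!a1 || a2 && a3 || a2)
    = !a5 && (!a1 || a2)   (absorption)
E2: !!!a5 || a1 && !a5 || a1
    = !a5 || a1 && !a5 || a1   (double negation)
    = !a5 || a1   (absorption)
These differ: at a1=1, a2=0, a3=0, a5=1, E1 = 0 but E2 = 1.

No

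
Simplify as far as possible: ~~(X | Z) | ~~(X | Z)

X | Z

~~(X | Z) | ~~(X | Z)
= ~~(X | Z)   — idempotence
= X | Z   — double negation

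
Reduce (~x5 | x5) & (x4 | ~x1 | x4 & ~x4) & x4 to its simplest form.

(~x5 | x5) & (x4 | ~x1 | x4 & ~x4) & x4
= (~x5 | x5) & (x4 | ~x1) & x4   [complement / identity]
= (~x5 | x5) & x4   [absorption]
= x4   [complement / identity]

x4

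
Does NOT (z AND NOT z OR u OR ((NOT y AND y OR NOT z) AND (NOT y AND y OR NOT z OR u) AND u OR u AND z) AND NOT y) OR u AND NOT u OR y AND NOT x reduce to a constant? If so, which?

no

NOT (z AND NOT z OR u OR ((NOT y AND y OR NOT z) AND (NOT y AND y OR NOT z OR u) AND u OR u AND z) AND NOT y) OR u AND NOT u OR y AND NOT x
= NOT (z AND NOT z OR u OR ((NOT y AND y OR NOT z) AND u OR u AND z) AND NOT y) OR u AND NOT u OR y AND NOT x   (absorption)
= NOT (z AND NOT z OR u OR (NOT z AND u OR u AND z) AND NOT y) OR u AND NOT u OR y AND NOT x   (complement / identity)
= NOT (z AND NOT z OR u OR (NOT z AND u OR u AND z) AND NOT y) OR y AND NOT x   (complement / identity)
= NOT (u OR (NOT z AND u OR u AND z) AND NOT y) OR y AND NOT x   (complement / identity)
= NOT (u OR u AND NOT y) OR y AND NOT x   (distribution)
= NOT u OR y AND NOT x   (absorption)
This depends on u, x, y, so it is not a constant.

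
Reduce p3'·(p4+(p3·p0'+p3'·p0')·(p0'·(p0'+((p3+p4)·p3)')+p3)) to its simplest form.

p3'·(p4+(p3·p0'+p3'·p0')·(p0'·(p0'+((p3+p4)·p3)')+p3))
= p3'·(p4+p0'·(p0'·(p0'+((p3+p4)·p3)')+p3))   — distribution
= p3'·(p4+p0'·(p0'·(p0'+p3')+p3))   — absorption
= p3'·(p4+p0'·(p0'+p3))   — absorption
= p3'·(p4+p0')   — absorption

p3'·(p4+p0')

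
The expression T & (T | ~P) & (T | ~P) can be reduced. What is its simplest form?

T & (T | ~P) & (T | ~P)
= T & (T | ~P)
= T

T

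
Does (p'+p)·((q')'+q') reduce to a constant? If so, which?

(p'+p)·((q')'+q')
= (p'+p)·(q+q')   — double negation
= q+q'   — complement / identity
= 1   — complement

yes, True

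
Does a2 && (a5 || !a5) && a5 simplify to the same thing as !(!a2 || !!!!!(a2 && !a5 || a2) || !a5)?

Yes

E1: a2 && (a5 || !a5) && a5
    = a2 && a5   [complement / identity]
E2: !(!a2 || !!!!!(a2 && !a5 || a2) || !a5)
    = !(!a2 || !!!(a2 && !a5 || a2) || !a5)   [double negation]
    = !(!a2 || !(a2 && !a5 || a2) || !a5)   [double negation]
    = !(!a2 || !a2 || !a5)   [absorption]
    = !(!a2 || !a5)   [idempotence]
    = a2 && a5   [De Morgan]
Both reduce to a2 && a5, so they are equivalent.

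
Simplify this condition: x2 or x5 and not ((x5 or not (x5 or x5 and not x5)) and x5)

x2 or x5 and not ((x5 or not (x5 or x5 and not x5)) and x5)
= x2 or x5 and not ((x5 or not x5) and x5)   — complement / identity
= x2 or x5 and not x5   — complement / identity
= x2   — complement / identity

x2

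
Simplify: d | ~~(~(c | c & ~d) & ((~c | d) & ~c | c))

d | ~c

d | ~~(~(c | c & ~d) & ((~c | d) & ~c | c))
= d | ~~(~c & ((~c | d) & ~c | c))
= d | ~~(~c & (~c | c))
= d | ~~~c
= d | ~c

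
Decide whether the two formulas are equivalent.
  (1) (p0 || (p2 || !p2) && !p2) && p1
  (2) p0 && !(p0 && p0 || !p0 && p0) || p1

No

E1: (p0 || (p2 || !p2) && !p2) && p1
    = (p0 || !p2) && p1   [complement / identity]
E2: p0 && !(p0 && p0 || !p0 && p0) || p1
    = p0 && !p0 || p1   [distribution]
    = p1   [complement / identity]
These differ: at p0=0, p1=1, p2=1, E1 = 0 but E2 = 1.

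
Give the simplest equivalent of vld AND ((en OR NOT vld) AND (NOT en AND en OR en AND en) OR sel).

vld AND (en OR sel)

vld AND ((en OR NOT vld) AND (NOT en AND en OR en AND en) OR sel)
= vld AND ((en OR NOT vld) AND en AND en OR sel)   — complement / identity
= vld AND ((en OR NOT vld) AND en OR sel)   — idempotence
= vld AND (en OR sel)   — absorption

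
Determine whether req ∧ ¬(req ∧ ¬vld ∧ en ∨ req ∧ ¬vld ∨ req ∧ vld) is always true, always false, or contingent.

always false

req ∧ ¬(req ∧ ¬vld ∧ en ∨ req ∧ ¬vld ∨ req ∧ vld)
= req ∧ ¬(req ∧ ¬vld ∨ req ∧ vld)
= req ∧ ¬req
= False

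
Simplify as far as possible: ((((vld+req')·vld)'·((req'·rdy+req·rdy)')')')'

vld'·rdy

((((vld+req')·vld)'·((req'·rdy+req·rdy)')')')'
= ((vld'·((req'·rdy+req·rdy)')')')'
= ((vld'·(rdy')')')'
= ((vld'·rdy)')'
= vld'·rdy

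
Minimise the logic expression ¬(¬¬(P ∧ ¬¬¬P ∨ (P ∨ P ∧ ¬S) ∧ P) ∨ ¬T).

¬P ∧ T

¬(¬¬(P ∧ ¬¬¬P ∨ (P ∨ P ∧ ¬S) ∧ P) ∨ ¬T)
= ¬(¬¬(P ∧ ¬¬¬P ∨ P ∧ P) ∨ ¬T)   [absorption]
= ¬(¬¬(P ∧ ¬P ∨ P ∧ P) ∨ ¬T)   [double negation]
= ¬(¬¬P ∨ ¬T)   [distribution]
= ¬P ∧ T   [De Morgan]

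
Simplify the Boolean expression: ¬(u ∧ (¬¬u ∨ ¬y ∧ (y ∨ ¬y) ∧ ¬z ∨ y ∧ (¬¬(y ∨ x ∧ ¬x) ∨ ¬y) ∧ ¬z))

¬(u ∧ (¬¬u ∨ ¬y ∧ (y ∨ ¬y) ∧ ¬z ∨ y ∧ (¬¬(y ∨ x ∧ ¬x) ∨ ¬y) ∧ ¬z))
= ¬(u ∧ (¬¬u ∨ ¬y ∧ (y ∨ ¬y) ∧ ¬z ∨ y ∧ (¬¬y ∨ ¬y) ∧ ¬z))   [complement / identity]
= ¬(u ∧ (¬¬u ∨ ¬y ∧ (y ∨ ¬y) ∧ ¬z ∨ y ∧ (y ∨ ¬y) ∧ ¬z))   [double negation]
= ¬(u ∧ (¬¬u ∨ (y ∨ ¬y) ∧ ¬z))   [distribution]
= ¬(u ∧ (u ∨ (y ∨ ¬y) ∧ ¬z))   [double negation]
= ¬(u ∧ (u ∨ ¬z))   [complement / identity]
= ¬u   [absorption]

¬u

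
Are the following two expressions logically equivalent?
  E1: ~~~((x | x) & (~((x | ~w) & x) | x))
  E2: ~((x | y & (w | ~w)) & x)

Yes

E1: ~~~((x | x) & (~((x | ~w) & x) | x))
    = ~~~((x | x) & (~x | x))   [absorption]
    = ~~~(x & ~x | x)   [distribution]
    = ~(x & ~x | x)   [double negation]
    = ~x   [complement / identity]
E2: ~((x | y & (w | ~w)) & x)
    = ~((x | y) & x)   [complement / identity]
    = ~x   [absorption]
Both reduce to ~x, so they are equivalent.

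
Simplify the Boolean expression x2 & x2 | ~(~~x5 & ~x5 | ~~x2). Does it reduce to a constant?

x2 & x2 | ~(~~x5 & ~x5 | ~~x2)
= x2 & x2 | ~(x5 & ~x5 | ~~x2)   [double negation]
= x2 & x2 | ~~~x2   [complement / identity]
= x2 & x2 | ~x2   [double negation]
= x2 | ~x2   [idempotence]
= 1   [complement]

1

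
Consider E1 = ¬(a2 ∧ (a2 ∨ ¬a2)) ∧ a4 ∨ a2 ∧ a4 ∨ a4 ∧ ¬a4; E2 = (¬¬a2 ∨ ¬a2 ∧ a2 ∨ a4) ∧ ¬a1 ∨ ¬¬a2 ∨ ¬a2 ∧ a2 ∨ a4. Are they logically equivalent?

E1: ¬(a2 ∧ (a2 ∨ ¬a2)) ∧ a4 ∨ a2 ∧ a4 ∨ a4 ∧ ¬a4
    = ¬a2 ∧ a4 ∨ a2 ∧ a4 ∨ a4 ∧ ¬a4   — complement / identity
    = a4 ∨ a4 ∧ ¬a4   — distribution
    = a4   — complement / identity
E2: (¬¬a2 ∨ ¬a2 ∧ a2 ∨ a4) ∧ ¬a1 ∨ ¬¬a2 ∨ ¬a2 ∧ a2 ∨ a4
    = ¬¬a2 ∨ ¬a2 ∧ a2 ∨ a4   — absorption
    = ¬¬a2 ∨ a4   — complement / identity
    = a2 ∨ a4   — double negation
These differ: at a1=1, a2=1, a4=0, E1 = 0 but E2 = 1.

No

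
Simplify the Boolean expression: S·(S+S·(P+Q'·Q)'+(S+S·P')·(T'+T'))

S

S·(S+S·(P+Q'·Q)'+(S+S·P')·(T'+T'))
= S·(S+S·(P+Q'·Q)'+(S+S·P')·T')
= S·(S+S·P'+(S+S·P')·T')
= S·(S+S·P')
= S·S
= S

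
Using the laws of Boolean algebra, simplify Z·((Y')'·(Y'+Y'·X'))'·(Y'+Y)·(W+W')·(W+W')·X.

Z·((Y')'·(Y'+Y'·X'))'·(Y'+Y)·(W+W')·(W+W')·X
= Z·((Y')'·(Y'+Y'·X'))'·(W+W')·(W+W')·X   (complement / identity)
= Z·((Y')'·(Y'+Y'·X'))'·(W+W')·X   (idempotence)
= Z·((Y')'·Y')'·(W+W')·X   (absorption)
= Z·(Y'+Y)·(W+W')·X   (De Morgan)
= Z·(Y'+Y)·X   (complement / identity)
= Z·X   (complement / identity)

Z·X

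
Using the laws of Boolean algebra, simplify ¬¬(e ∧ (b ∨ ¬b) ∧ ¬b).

¬¬(e ∧ (b ∨ ¬b) ∧ ¬b)
= ¬¬(e ∧ ¬b)   — complement / identity
= e ∧ ¬b   — double negation

e ∧ ¬b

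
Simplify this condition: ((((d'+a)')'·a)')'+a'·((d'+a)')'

((((d'+a)')'·a)')'+a'·((d'+a)')'
= ((d'+a)')'·a+a'·((d'+a)')'   (double negation)
= ((d'+a)')'   (distribution)
= d'+a   (double negation)

d'+a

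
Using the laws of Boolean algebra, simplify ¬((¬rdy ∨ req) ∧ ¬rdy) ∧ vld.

rdy ∧ vld

¬((¬rdy ∨ req) ∧ ¬rdy) ∧ vld
= ¬¬rdy ∧ vld   (absorption)
= rdy ∧ vld   (double negation)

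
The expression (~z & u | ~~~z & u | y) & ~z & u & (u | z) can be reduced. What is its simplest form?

(~z & u | ~~~z & u | y) & ~z & u & (u | z)
= (~z & u | ~~~z & u | y) & ~z & u
= (~z & u | ~z & u | y) & ~z & u
= (~z & u | y) & ~z & u
= ~z & u

~z & u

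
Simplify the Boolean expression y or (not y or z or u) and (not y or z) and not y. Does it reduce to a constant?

True

y or (not y or z or u) and (not y or z) and not y
= y or (not y or z) and not y   — absorption
= y or not y   — absorption
= True   — complement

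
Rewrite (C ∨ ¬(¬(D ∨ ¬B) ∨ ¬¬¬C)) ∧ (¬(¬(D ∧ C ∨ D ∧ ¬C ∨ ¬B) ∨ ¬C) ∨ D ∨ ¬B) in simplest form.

(D ∨ ¬B) ∧ C

(C ∨ ¬(¬(D ∨ ¬B) ∨ ¬¬¬C)) ∧ (¬(¬(D ∧ C ∨ D ∧ ¬C ∨ ¬B) ∨ ¬C) ∨ D ∨ ¬B)
= (C ∨ ¬(¬(D ∨ ¬B) ∨ ¬C)) ∧ (¬(¬(D ∧ C ∨ D ∧ ¬C ∨ ¬B) ∨ ¬C) ∨ D ∨ ¬B)   [double negation]
= (C ∨ ¬(¬(D ∨ ¬B) ∨ ¬C)) ∧ (¬(¬(D ∨ ¬B) ∨ ¬C) ∨ D ∨ ¬B)   [distribution]
= ¬(¬(D ∨ ¬B) ∨ ¬C) ∨ C ∧ (D ∨ ¬B)   [distribution]
= (D ∨ ¬B) ∧ C ∨ C ∧ (D ∨ ¬B)   [De Morgan]
= (D ∨ ¬B ∨ D ∨ ¬B) ∧ C   [distribution]
= (D ∨ ¬B) ∧ C   [idempotence]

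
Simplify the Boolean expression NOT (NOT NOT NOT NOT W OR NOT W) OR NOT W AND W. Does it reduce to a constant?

FALSE

NOT (NOT NOT NOT NOT W OR NOT W) OR NOT W AND W
= NOT (NOT NOT W OR NOT W) OR NOT W AND W   — double negation
= NOT W AND W OR NOT W AND W   — De Morgan
= NOT W AND W   — idempotence
= FALSE   — complement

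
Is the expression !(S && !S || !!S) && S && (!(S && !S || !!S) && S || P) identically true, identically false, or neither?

identically false

!(S && !S || !!S) && S && (!(S && !S || !!S) && S || P)
= !(S && !S || !!S) && S   (absorption)
= !(S && !S || S) && S   (double negation)
= !S && S   (complement / identity)
= false   (complement)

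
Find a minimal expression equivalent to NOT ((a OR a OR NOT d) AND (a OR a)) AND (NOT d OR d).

NOT ((a OR a OR NOT d) AND (a OR a)) AND (NOT d OR d)
= NOT ((a OR a OR NOT d) AND (a OR a))
= NOT (a OR a)
= NOT a

NOT a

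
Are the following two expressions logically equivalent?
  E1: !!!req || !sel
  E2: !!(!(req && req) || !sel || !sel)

E1: !!!req || !sel
    = !req || !sel   (double negation)
E2: !!(!(req && req) || !sel || !sel)
    = !(req && req) || !sel || !sel   (double negation)
    = !(req && req) || !sel   (idempotence)
    = !req || !sel   (idempotence)
Both reduce to !req || !sel, so they are equivalent.

Yes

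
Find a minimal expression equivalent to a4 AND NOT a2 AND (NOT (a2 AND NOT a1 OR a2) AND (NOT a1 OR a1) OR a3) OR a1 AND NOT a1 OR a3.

a4 AND NOT a2 OR a3

a4 AND NOT a2 AND (NOT (a2 AND NOT a1 OR a2) AND (NOT a1 OR a1) OR a3) OR a1 AND NOT a1 OR a3
= a4 AND NOT a2 AND (NOT (a2 AND NOT a1 OR a2) OR a3) OR a1 AND NOT a1 OR a3
= a4 AND NOT a2 AND (NOT a2 OR a3) OR a1 AND NOT a1 OR a3
= a4 AND NOT a2 OR a1 AND NOT a1 OR a3
= a4 AND NOT a2 OR a3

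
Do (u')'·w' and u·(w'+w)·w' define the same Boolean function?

E1: (u')'·w'
    = u·w'
E2: u·(w'+w)·w'
    = u·w'
Both reduce to u·w', so they are equivalent.

Yes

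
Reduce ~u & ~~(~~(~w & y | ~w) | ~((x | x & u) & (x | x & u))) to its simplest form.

~u & (~w | ~x)

~u & ~~(~~(~w & y | ~w) | ~((x | x & u) & (x | x & u)))
= ~u & ~~(~~(~w & y | ~w) | ~(x | x & u))
= ~u & ~~(~w & y | ~w | ~(x | x & u))
= ~u & ~~(~w | ~(x | x & u))
= ~u & (~w | ~(x | x & u))
= ~u & (~w | ~x)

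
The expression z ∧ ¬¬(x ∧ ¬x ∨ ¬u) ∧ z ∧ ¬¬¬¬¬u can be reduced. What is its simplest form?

z ∧ ¬u

z ∧ ¬¬(x ∧ ¬x ∨ ¬u) ∧ z ∧ ¬¬¬¬¬u
= z ∧ ¬¬(x ∧ ¬x ∨ ¬u) ∧ z ∧ ¬¬¬u
= z ∧ ¬¬¬u ∧ z ∧ ¬¬¬u
= z ∧ ¬¬¬u
= z ∧ ¬u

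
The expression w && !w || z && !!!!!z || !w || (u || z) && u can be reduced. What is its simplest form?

!w || u

w && !w || z && !!!!!z || !w || (u || z) && u
= z && !!!!!z || !w || (u || z) && u   — complement / identity
= z && !!!z || !w || (u || z) && u   — double negation
= z && !z || !w || (u || z) && u   — double negation
= !w || (u || z) && u   — complement / identity
= !w || u   — absorption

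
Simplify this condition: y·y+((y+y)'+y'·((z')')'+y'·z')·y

y·y+((y+y)'+y'·((z')')'+y'·z')·y
= y·y+((y+y)'+y'·z'+y'·z')·y   [double negation]
= y·y+((y+y)'+y'·z')·y   [idempotence]
= y·y+(y'+y'·z')·y   [idempotence]
= y·y+y'·y   [absorption]
= y   [distribution]

y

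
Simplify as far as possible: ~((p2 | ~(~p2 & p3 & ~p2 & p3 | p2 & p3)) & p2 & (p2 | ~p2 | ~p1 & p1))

~((p2 | ~(~p2 & p3 & ~p2 & p3 | p2 & p3)) & p2 & (p2 | ~p2 | ~p1 & p1))
= ~((p2 | ~(~p2 & p3 & ~p2 & p3 | p2 & p3)) & p2 & (p2 | ~p2))   — complement / identity
= ~((p2 | ~(~p2 & p3 | p2 & p3)) & p2 & (p2 | ~p2))   — idempotence
= ~((p2 | ~p3) & p2 & (p2 | ~p2))   — distribution
= ~((p2 | ~p3) & p2)   — complement / identity
= ~p2   — absorption

~p2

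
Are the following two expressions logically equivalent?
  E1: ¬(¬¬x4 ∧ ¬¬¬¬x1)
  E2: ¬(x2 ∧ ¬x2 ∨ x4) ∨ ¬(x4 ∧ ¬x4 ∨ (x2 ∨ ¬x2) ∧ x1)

E1: ¬(¬¬x4 ∧ ¬¬¬¬x1)
    = ¬x4 ∨ ¬¬¬x1
    = ¬x4 ∨ ¬x1
E2: ¬(x2 ∧ ¬x2 ∨ x4) ∨ ¬(x4 ∧ ¬x4 ∨ (x2 ∨ ¬x2) ∧ x1)
    = ¬x4 ∨ ¬(x4 ∧ ¬x4 ∨ (x2 ∨ ¬x2) ∧ x1)
    = ¬x4 ∨ ¬(x4 ∧ ¬x4 ∨ x1)
    = ¬x4 ∨ ¬x1
Both reduce to ¬x4 ∨ ¬x1, so they are equivalent.

Yes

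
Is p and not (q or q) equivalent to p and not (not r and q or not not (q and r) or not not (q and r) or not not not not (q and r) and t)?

Yes

E1: p and not (q or q)
    = p and not q
E2: p and not (not r and q or not not (q and r) or not not (q and r) or not not not not (q and r) and t)
    = p and not (not r and q or not not (q and r) or not not not not (q and r) and t)
    = p and not (not r and q or not not (q and r) or not not (q and r) and t)
    = p and not (not r and q or not not (q and r))
    = p and not (not r and q or q and r)
    = p and not q
Both reduce to p and not q, so they are equivalent.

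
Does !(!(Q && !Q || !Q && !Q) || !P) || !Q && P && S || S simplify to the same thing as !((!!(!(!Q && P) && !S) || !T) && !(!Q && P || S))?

Yes

E1: !(!(Q && !Q || !Q && !Q) || !P) || !Q && P && S || S
    = !(!!Q || !P) || !Q && P && S || S   — distribution
    = !Q && P || !Q && P && S || S   — De Morgan
    = !Q && P || S   — absorption
E2: !((!!(!(!Q && P) && !S) || !T) && !(!Q && P || S))
    = !((!(!Q && P || S) || !T) && !(!Q && P || S))   — De Morgan
    = !!(!Q && P || S)   — absorption
    = !Q && P || S   — double negation
Both reduce to !Q && P || S, so they are equivalent.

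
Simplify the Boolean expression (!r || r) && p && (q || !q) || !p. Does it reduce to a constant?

(!r || r) && p && (q || !q) || !p
= p && (q || !q) || !p   (complement / identity)
= p || !p   (complement / identity)
= true   (complement)

true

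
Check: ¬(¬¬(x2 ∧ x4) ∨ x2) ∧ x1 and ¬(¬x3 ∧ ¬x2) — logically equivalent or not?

No

E1: ¬(¬¬(x2 ∧ x4) ∨ x2) ∧ x1
    = ¬(x2 ∧ x4 ∨ x2) ∧ x1   [double negation]
    = ¬x2 ∧ x1   [absorption]
E2: ¬(¬x3 ∧ ¬x2)
    = x3 ∨ x2   [De Morgan]
These differ: at x1=0, x2=1, x3=1, x4=1, E1 = 0 but E2 = 1.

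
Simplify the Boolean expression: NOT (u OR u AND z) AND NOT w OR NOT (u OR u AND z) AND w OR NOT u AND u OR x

NOT (u OR u AND z) AND NOT w OR NOT (u OR u AND z) AND w OR NOT u AND u OR x
= NOT (u OR u AND z) OR NOT u AND u OR x   (distribution)
= NOT u OR NOT u AND u OR x   (absorption)
= NOT u OR x   (complement / identity)

NOT u OR x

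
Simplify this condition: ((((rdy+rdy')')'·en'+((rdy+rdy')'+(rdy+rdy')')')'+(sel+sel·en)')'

((((rdy+rdy')')'·en'+((rdy+rdy')'+(rdy+rdy')')')'+(sel+sel·en)')'
= ((((rdy+rdy')')'·en'+((rdy+rdy')')')'+(sel+sel·en)')'   — idempotence
= ((((rdy+rdy')')'·en'+((rdy+rdy')')')'+sel')'   — absorption
= ((((rdy+rdy')')')'+sel')'   — absorption
= ((rdy+rdy')'+sel')'   — double negation
= (rdy+rdy')·sel   — De Morgan
= sel   — complement / identity

sel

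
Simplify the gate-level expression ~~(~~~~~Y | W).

~Y | W

~~(~~~~~Y | W)
= ~~~~~Y | W   (double negation)
= ~~~Y | W   (double negation)
= ~Y | W   (double negation)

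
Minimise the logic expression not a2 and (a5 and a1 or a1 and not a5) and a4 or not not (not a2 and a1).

not a2 and (a5 and a1 or a1 and not a5) and a4 or not not (not a2 and a1)
= not a2 and (a5 and a1 or a1 and not a5) and a4 or not a2 and a1   [double negation]
= not a2 and a1 and a4 or not a2 and a1   [distribution]
= not a2 and a1   [absorption]

not a2 and a1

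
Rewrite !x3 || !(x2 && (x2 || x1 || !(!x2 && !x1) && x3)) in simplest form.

!x3 || !(x2 && (x2 || x1 || !(!x2 && !x1) && x3))
= !x3 || !(x2 && (x2 || x1 || (x2 || x1) && x3))   [De Morgan]
= !x3 || !(x2 && (x2 || x1))   [absorption]
= !x3 || !x2   [absorption]

!x3 || !x2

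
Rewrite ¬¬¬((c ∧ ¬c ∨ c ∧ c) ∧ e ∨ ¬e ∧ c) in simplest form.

¬¬¬((c ∧ ¬c ∨ c ∧ c) ∧ e ∨ ¬e ∧ c)
= ¬¬¬(c ∧ e ∨ ¬e ∧ c)   (distribution)
= ¬(c ∧ e ∨ ¬e ∧ c)   (double negation)
= ¬c   (distribution)

¬c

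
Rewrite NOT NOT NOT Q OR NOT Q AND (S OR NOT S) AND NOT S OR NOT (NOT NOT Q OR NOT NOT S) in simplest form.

NOT Q

NOT NOT NOT Q OR NOT Q AND (S OR NOT S) AND NOT S OR NOT (NOT NOT Q OR NOT NOT S)
= NOT NOT NOT Q OR NOT Q AND (S OR NOT S) AND NOT S OR NOT Q AND NOT S
= NOT NOT NOT Q OR NOT Q AND NOT S OR NOT Q AND NOT S
= NOT Q OR NOT Q AND NOT S OR NOT Q AND NOT S
= NOT Q OR NOT Q AND NOT S
= NOT Q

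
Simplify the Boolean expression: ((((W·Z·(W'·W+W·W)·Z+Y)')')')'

((((W·Z·(W'·W+W·W)·Z+Y)')')')'
= ((W·Z·(W'·W+W·W)·Z+Y)')'   [double negation]
= ((W·Z·W·Z+Y)')'   [distribution]
= W·Z·W·Z+Y   [double negation]
= W·Z+Y   [idempotence]

W·Z+Y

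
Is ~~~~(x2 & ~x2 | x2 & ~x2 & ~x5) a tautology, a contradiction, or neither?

~~~~(x2 & ~x2 | x2 & ~x2 & ~x5)
= ~~~~(x2 & ~x2)   — absorption
= ~~(x2 & ~x2)   — double negation
= x2 & ~x2   — double negation
= 0   — complement

contradiction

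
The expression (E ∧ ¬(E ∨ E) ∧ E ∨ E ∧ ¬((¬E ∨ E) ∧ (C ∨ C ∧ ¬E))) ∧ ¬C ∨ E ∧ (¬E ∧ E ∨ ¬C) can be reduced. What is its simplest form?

E ∧ ¬C

(E ∧ ¬(E ∨ E) ∧ E ∨ E ∧ ¬((¬E ∨ E) ∧ (C ∨ C ∧ ¬E))) ∧ ¬C ∨ E ∧ (¬E ∧ E ∨ ¬C)
= (E ∧ ¬E ∧ E ∨ E ∧ ¬((¬E ∨ E) ∧ (C ∨ C ∧ ¬E))) ∧ ¬C ∨ E ∧ (¬E ∧ E ∨ ¬C)   (idempotence)
= E ∧ (¬E ∧ E ∨ ¬((¬E ∨ E) ∧ (C ∨ C ∧ ¬E))) ∧ ¬C ∨ E ∧ (¬E ∧ E ∨ ¬C)   (distribution)
= E ∧ (¬E ∧ E ∨ ¬(C ∨ C ∧ ¬E)) ∧ ¬C ∨ E ∧ (¬E ∧ E ∨ ¬C)   (complement / identity)
= E ∧ (¬E ∧ E ∨ ¬C) ∧ ¬C ∨ E ∧ (¬E ∧ E ∨ ¬C)   (absorption)
= E ∧ (¬E ∧ E ∨ ¬C)   (absorption)
= E ∧ ¬C   (complement / identity)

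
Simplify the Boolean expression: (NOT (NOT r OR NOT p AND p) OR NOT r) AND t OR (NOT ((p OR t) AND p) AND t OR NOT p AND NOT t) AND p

t

(NOT (NOT r OR NOT p AND p) OR NOT r) AND t OR (NOT ((p OR t) AND p) AND t OR NOT p AND NOT t) AND p
= (NOT NOT r OR NOT r) AND t OR (NOT ((p OR t) AND p) AND t OR NOT p AND NOT t) AND p   [complement / identity]
= (NOT NOT r OR NOT r) AND t OR (NOT p AND t OR NOT p AND NOT t) AND p   [absorption]
= (NOT NOT r OR NOT r) AND t OR NOT p AND p   [distribution]
= (r OR NOT r) AND t OR NOT p AND p   [double negation]
= t OR NOT p AND p   [complement / identity]
= t   [complement / identity]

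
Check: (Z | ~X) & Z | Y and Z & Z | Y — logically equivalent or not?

Yes

E1: (Z | ~X) & Z | Y
    = Z | Y   (absorption)
E2: Z & Z | Y
    = Z | Y   (idempotence)
Both reduce to Z | Y, so they are equivalent.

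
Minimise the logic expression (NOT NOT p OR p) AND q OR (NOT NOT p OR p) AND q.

p AND q

(NOT NOT p OR p) AND q OR (NOT NOT p OR p) AND q
= (NOT NOT p OR p) AND q
= (p OR p) AND q
= p AND q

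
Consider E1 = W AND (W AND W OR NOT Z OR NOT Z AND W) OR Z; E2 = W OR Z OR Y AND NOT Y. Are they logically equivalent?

E1: W AND (W AND W OR NOT Z OR NOT Z AND W) OR Z
    = W AND (W AND W OR NOT Z) OR Z   [absorption]
    = W AND (W OR NOT Z) OR Z   [idempotence]
    = W OR Z   [absorption]
E2: W OR Z OR Y AND NOT Y
    = W OR Z   [complement / identity]
Both reduce to W OR Z, so they are equivalent.

Yes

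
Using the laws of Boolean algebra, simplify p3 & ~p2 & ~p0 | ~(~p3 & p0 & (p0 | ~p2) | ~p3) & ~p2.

p3 & ~p2

p3 & ~p2 & ~p0 | ~(~p3 & p0 & (p0 | ~p2) | ~p3) & ~p2
= p3 & ~p2 & ~p0 | ~(~p3 & p0 | ~p3) & ~p2
= p3 & ~p2 & ~p0 | ~~p3 & ~p2
= p3 & ~p2 & ~p0 | p3 & ~p2
= p3 & ~p2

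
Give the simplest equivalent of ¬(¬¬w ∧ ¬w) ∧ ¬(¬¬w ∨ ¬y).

¬(¬¬w ∧ ¬w) ∧ ¬(¬¬w ∨ ¬y)
= ¬(¬¬w ∧ ¬w) ∧ ¬w ∧ y   (De Morgan)
= (¬w ∨ w) ∧ ¬w ∧ y   (De Morgan)
= ¬w ∧ y   (complement / identity)

¬w ∧ y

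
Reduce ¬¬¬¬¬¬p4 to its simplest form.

p4

¬¬¬¬¬¬p4
= ¬¬¬¬p4   [double negation]
= ¬¬p4   [double negation]
= p4   [double negation]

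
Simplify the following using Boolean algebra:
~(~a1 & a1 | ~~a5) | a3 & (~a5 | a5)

~a5 | a3

~(~a1 & a1 | ~~a5) | a3 & (~a5 | a5)
= ~(~a1 & a1 | ~~a5) | a3   [complement / identity]
= ~~~a5 | a3   [complement / identity]
= ~a5 | a3   [double negation]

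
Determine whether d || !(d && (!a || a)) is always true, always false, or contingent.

d || !(d && (!a || a))
= d || !d   (complement / identity)
= true   (complement)

always true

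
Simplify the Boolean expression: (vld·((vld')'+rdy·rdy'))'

vld'

(vld·((vld')'+rdy·rdy'))'
= (vld·(vld+rdy·rdy'))'   — double negation
= (vld·vld)'   — complement / identity
= vld'   — idempotence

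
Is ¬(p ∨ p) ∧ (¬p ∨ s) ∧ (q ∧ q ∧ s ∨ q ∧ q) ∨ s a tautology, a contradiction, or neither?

neither

¬(p ∨ p) ∧ (¬p ∨ s) ∧ (q ∧ q ∧ s ∨ q ∧ q) ∨ s
= ¬(p ∨ p) ∧ (¬p ∨ s) ∧ q ∧ q ∨ s   (absorption)
= ¬p ∧ (¬p ∨ s) ∧ q ∧ q ∨ s   (idempotence)
= ¬p ∧ (¬p ∨ s) ∧ q ∨ s   (idempotence)
= ¬p ∧ q ∨ s   (absorption)
This depends on p, q, s, so it is not a constant.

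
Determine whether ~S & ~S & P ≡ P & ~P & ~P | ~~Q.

E1: ~S & ~S & P
    = ~S & P   — idempotence
E2: P & ~P & ~P | ~~Q
    = P & ~P | ~~Q   — idempotence
    = ~~Q   — complement / identity
    = Q   — double negation
These differ: at P=0, Q=1, S=0, E1 = 0 but E2 = 1.

No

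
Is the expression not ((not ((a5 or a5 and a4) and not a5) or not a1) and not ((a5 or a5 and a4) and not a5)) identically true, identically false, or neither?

not ((not ((a5 or a5 and a4) and not a5) or not a1) and not ((a5 or a5 and a4) and not a5))
= not not ((a5 or a5 and a4) and not a5)   (absorption)
= (a5 or a5 and a4) and not a5   (double negation)
= a5 and not a5   (absorption)
= False   (complement)

identically false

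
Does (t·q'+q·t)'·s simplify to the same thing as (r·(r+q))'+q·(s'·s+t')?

E1: (t·q'+q·t)'·s
    = t'·s
E2: (r·(r+q))'+q·(s'·s+t')
    = (r·(r+q))'+q·t'
    = r'+q·t'
These differ: at q=0, r=0, s=0, t=0, E1 = 0 but E2 = 1.

No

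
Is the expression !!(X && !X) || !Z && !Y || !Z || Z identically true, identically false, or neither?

identically true

!!(X && !X) || !Z && !Y || !Z || Z
= X && !X || !Z && !Y || !Z || Z
= !Z && !Y || !Z || Z
= !Z || Z
= true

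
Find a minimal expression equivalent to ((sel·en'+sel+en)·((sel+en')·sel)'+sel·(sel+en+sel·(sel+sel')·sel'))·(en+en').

sel+en

((sel·en'+sel+en)·((sel+en')·sel)'+sel·(sel+en+sel·(sel+sel')·sel'))·(en+en')
= ((sel+en)·((sel+en')·sel)'+sel·(sel+en+sel·(sel+sel')·sel'))·(en+en')
= (sel+en)·((sel+en')·sel)'+sel·(sel+en+sel·(sel+sel')·sel')
= (sel+en)·sel'+sel·(sel+en+sel·(sel+sel')·sel')
= (sel+en)·sel'+sel·(sel+en+sel·sel')
= (sel+en)·sel'+sel·(sel+en)
= sel+en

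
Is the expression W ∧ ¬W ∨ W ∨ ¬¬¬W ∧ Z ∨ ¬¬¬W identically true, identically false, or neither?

identically true

W ∧ ¬W ∨ W ∨ ¬¬¬W ∧ Z ∨ ¬¬¬W
= W ∧ ¬W ∨ W ∨ ¬¬¬W   — absorption
= W ∨ ¬¬¬W   — complement / identity
= W ∨ ¬W   — double negation
= True   — complement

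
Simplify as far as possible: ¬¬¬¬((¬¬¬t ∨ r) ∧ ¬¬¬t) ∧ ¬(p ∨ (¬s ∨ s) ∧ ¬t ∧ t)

¬¬¬¬((¬¬¬t ∨ r) ∧ ¬¬¬t) ∧ ¬(p ∨ (¬s ∨ s) ∧ ¬t ∧ t)
= ¬¬¬¬((¬¬¬t ∨ r) ∧ ¬¬¬t) ∧ ¬(p ∨ ¬t ∧ t)   (complement / identity)
= ¬¬¬¬¬¬¬t ∧ ¬(p ∨ ¬t ∧ t)   (absorption)
= ¬¬¬¬¬t ∧ ¬(p ∨ ¬t ∧ t)   (double negation)
= ¬¬¬¬¬t ∧ ¬p   (complement / identity)
= ¬¬¬t ∧ ¬p   (double negation)
= ¬t ∧ ¬p   (double negation)

¬t ∧ ¬p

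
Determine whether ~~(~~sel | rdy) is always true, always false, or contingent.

~~(~~sel | rdy)
= ~~sel | rdy   [double negation]
= sel | rdy   [double negation]
This depends on rdy, sel, so it is not a constant.

contingent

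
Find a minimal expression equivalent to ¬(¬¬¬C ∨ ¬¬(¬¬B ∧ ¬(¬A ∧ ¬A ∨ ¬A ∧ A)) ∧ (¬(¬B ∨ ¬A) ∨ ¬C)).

¬(¬¬¬C ∨ ¬¬(¬¬B ∧ ¬(¬A ∧ ¬A ∨ ¬A ∧ A)) ∧ (¬(¬B ∨ ¬A) ∨ ¬C))
= ¬(¬¬¬C ∨ ¬¬(¬¬B ∧ ¬¬A) ∧ (¬(¬B ∨ ¬A) ∨ ¬C))   — distribution
= ¬(¬¬¬C ∨ ¬(¬B ∨ ¬A) ∧ (¬(¬B ∨ ¬A) ∨ ¬C))   — De Morgan
= ¬(¬¬¬C ∨ ¬(¬B ∨ ¬A))   — absorption
= ¬¬C ∧ (¬B ∨ ¬A)   — De Morgan
= C ∧ (¬B ∨ ¬A)   — double negation

C ∧ (¬B ∨ ¬A)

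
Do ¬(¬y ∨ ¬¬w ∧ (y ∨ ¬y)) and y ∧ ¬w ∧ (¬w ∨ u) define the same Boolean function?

E1: ¬(¬y ∨ ¬¬w ∧ (y ∨ ¬y))
    = ¬(¬y ∨ ¬¬w)   (complement / identity)
    = y ∧ ¬w   (De Morgan)
E2: y ∧ ¬w ∧ (¬w ∨ u)
    = y ∧ ¬w   (absorption)
Both reduce to y ∧ ¬w, so they are equivalent.

Yes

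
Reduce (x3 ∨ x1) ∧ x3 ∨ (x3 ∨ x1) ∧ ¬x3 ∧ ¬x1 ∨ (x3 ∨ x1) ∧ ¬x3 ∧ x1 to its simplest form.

(x3 ∨ x1) ∧ x3 ∨ (x3 ∨ x1) ∧ ¬x3 ∧ ¬x1 ∨ (x3 ∨ x1) ∧ ¬x3 ∧ x1
= (x3 ∨ x1) ∧ x3 ∨ (x3 ∨ x1) ∧ ¬x3   [distribution]
= x3 ∨ x1   [distribution]

x3 ∨ x1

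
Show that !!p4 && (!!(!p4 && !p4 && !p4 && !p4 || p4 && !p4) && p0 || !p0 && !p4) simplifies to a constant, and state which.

false

!!p4 && (!!(!p4 && !p4 && !p4 && !p4 || p4 && !p4) && p0 || !p0 && !p4)
= !!p4 && ((!p4 && !p4 && !p4 && !p4 || p4 && !p4) && p0 || !p0 && !p4)   — double negation
= !!p4 && ((!p4 && !p4 || p4 && !p4) && p0 || !p0 && !p4)   — idempotence
= p4 && ((!p4 && !p4 || p4 && !p4) && p0 || !p0 && !p4)   — double negation
= p4 && (!p4 && p0 || !p0 && !p4)   — distribution
= p4 && !p4   — distribution
= false   — complement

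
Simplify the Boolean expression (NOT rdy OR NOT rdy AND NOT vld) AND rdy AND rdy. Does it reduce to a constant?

(NOT rdy OR NOT rdy AND NOT vld) AND rdy AND rdy
= NOT rdy AND rdy AND rdy   (absorption)
= NOT rdy AND rdy   (idempotence)
= FALSE   (complement)

FALSE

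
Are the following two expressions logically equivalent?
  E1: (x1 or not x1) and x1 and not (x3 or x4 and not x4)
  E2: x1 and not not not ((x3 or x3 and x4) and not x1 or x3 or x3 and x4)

E1: (x1 or not x1) and x1 and not (x3 or x4 and not x4)
    = (x1 or not x1) and x1 and not x3   [complement / identity]
    = x1 and not x3   [complement / identity]
E2: x1 and not not not ((x3 or x3 and x4) and not x1 or x3 or x3 and x4)
    = x1 and not not not (x3 or x3 and x4)   [absorption]
    = x1 and not (x3 or x3 and x4)   [double negation]
    = x1 and not x3   [absorption]
Both reduce to x1 and not x3, so they are equivalent.

Yes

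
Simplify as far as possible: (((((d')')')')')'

d

(((((d')')')')')'
= (((d')')')'   — double negation
= (d')'   — double negation
= d   — double negation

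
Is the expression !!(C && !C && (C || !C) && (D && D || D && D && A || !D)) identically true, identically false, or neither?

!!(C && !C && (C || !C) && (D && D || D && D && A || !D))
= !!(C && !C && (C || !C) && (D && D || !D))
= !!(C && !C && (C || !C) && (D || !D))
= !!(C && !C && (D || !D))
= C && !C && (D || !D)
= C && !C
= false

identically false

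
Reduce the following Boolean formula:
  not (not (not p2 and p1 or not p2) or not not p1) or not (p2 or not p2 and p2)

not (not (not p2 and p1 or not p2) or not not p1) or not (p2 or not p2 and p2)
= not (not not p2 or not not p1) or not (p2 or not p2 and p2)   (absorption)
= not (not not p2 or not not p1) or not p2   (complement / identity)
= not p2 and not p1 or not p2   (De Morgan)
= not p2   (absorption)

not p2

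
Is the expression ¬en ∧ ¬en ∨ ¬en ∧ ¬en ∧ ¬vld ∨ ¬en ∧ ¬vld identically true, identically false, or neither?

neither

¬en ∧ ¬en ∨ ¬en ∧ ¬en ∧ ¬vld ∨ ¬en ∧ ¬vld
= ¬en ∧ ¬en ∨ ¬en ∧ ¬vld   — absorption
= (¬en ∨ ¬vld) ∧ ¬en   — distribution
= ¬en   — absorption
This depends on en, so it is not a constant.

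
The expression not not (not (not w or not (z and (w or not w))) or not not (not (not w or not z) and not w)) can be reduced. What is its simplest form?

not not (not (not w or not (z and (w or not w))) or not not (not (not w or not z) and not w))
= not not (not (not w or not z) or not not (not (not w or not z) and not w))   [complement / identity]
= not not (not (not w or not z) or not (not w or not z or w))   [De Morgan]
= not ((not w or not z) and (not w or not z or w))   [De Morgan]
= not (not w or not z)   [absorption]
= w and z   [De Morgan]

w and z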